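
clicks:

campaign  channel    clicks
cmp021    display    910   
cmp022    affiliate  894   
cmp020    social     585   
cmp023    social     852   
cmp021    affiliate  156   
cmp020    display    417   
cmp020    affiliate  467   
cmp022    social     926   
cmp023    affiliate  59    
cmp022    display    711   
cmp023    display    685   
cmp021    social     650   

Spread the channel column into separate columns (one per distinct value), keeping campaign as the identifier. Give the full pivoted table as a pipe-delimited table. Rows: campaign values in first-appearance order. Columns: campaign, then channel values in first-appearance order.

Columns: campaign plus the 3 distinct channel values (display, affiliate, social).
For example, row cmp021 column display takes clicks=910 from the long row (cmp021, display).

| campaign | display | affiliate | social |
| cmp021 | 910 | 156 | 650 |
| cmp022 | 711 | 894 | 926 |
| cmp020 | 417 | 467 | 585 |
| cmp023 | 685 | 59 | 852 |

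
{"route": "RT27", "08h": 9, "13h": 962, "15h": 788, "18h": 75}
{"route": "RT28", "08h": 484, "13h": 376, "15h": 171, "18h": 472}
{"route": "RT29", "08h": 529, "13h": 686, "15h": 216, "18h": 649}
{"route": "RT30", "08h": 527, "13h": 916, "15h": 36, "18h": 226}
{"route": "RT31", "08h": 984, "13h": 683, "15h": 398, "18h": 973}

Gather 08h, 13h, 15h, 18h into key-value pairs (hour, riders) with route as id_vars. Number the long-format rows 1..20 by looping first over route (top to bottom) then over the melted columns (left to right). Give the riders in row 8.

472

20 rows total (5 × 4). Row 8: index ⌊(8-1)/4⌋ = 1 into route → RT28; (8-1) mod 4 = 3 into the melted columns → 18h.
So row 8 is (RT28, 18h, 472); riders = 472.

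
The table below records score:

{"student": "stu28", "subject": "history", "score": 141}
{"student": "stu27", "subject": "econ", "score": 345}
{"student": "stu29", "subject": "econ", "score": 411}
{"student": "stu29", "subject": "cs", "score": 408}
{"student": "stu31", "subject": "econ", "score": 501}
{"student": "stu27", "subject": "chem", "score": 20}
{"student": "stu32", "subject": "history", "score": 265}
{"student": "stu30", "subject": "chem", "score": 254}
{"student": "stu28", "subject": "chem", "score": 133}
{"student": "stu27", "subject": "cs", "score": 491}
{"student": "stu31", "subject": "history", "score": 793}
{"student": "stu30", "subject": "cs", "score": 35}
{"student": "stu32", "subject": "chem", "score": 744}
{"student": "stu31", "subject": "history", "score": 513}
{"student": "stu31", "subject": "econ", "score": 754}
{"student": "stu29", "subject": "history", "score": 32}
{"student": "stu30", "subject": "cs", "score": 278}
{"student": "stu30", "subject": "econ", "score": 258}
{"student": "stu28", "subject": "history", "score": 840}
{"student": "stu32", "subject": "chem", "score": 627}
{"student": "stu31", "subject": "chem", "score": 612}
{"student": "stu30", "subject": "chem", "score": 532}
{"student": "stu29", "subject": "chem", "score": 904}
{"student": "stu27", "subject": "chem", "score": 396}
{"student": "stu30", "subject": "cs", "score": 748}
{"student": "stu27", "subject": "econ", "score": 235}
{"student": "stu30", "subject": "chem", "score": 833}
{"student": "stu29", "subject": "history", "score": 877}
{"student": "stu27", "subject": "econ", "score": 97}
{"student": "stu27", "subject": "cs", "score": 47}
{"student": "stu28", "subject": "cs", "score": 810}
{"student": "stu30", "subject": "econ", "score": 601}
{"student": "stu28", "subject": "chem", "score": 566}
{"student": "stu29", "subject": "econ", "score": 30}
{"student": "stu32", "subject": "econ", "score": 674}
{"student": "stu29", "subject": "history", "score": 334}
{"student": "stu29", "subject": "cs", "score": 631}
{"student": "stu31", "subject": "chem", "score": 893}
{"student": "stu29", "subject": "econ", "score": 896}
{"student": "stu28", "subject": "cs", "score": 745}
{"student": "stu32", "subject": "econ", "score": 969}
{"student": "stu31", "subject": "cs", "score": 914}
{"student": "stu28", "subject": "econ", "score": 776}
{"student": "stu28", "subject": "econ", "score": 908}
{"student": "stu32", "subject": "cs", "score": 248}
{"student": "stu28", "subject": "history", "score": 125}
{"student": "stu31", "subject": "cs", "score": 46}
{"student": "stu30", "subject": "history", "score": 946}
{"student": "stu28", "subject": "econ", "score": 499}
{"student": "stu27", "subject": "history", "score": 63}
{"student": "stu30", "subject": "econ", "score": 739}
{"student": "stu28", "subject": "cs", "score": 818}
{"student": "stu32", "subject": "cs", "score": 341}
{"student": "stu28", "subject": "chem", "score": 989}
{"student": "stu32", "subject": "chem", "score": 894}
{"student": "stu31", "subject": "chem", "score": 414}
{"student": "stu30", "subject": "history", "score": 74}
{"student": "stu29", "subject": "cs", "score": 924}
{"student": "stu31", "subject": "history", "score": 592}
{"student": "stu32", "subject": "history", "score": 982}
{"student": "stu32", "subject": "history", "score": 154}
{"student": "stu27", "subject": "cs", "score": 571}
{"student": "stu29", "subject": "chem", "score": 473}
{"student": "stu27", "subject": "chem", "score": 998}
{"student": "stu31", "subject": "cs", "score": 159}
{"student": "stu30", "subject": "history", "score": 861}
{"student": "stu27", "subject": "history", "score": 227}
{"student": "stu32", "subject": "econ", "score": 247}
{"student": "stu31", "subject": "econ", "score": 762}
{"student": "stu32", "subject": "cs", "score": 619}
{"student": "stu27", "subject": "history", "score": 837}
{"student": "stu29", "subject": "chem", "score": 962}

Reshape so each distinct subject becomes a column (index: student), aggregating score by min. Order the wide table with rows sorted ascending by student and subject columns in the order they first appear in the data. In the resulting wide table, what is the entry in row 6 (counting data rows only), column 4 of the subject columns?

627

With rows sorted ascending by student, row 6 is student=stu32. subject columns in first-appearance order: history, econ, cs, chem; column 4 is chem.
Long rows with student=stu32, subject=chem: min(744, 627, 894) = 627.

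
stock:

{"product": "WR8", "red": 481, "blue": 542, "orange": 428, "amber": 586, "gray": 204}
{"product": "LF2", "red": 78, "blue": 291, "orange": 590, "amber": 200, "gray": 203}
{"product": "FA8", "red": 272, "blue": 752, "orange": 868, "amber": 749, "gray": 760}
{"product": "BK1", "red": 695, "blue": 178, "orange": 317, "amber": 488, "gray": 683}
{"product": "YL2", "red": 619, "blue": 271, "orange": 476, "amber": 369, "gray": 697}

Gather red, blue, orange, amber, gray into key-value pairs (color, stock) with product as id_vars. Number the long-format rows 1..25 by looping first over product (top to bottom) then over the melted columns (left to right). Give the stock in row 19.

25 rows total (5 × 5). Row 19: index ⌊(19-1)/5⌋ = 3 into product → BK1; (19-1) mod 5 = 3 into the melted columns → amber.
So row 19 is (BK1, amber, 488); stock = 488.

488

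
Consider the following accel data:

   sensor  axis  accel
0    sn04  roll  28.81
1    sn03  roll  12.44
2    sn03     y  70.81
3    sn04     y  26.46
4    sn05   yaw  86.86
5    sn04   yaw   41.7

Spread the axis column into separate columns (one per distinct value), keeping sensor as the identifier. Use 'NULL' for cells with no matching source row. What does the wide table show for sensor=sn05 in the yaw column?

86.86

The long row with sensor=sn05, axis=yaw has accel=86.86.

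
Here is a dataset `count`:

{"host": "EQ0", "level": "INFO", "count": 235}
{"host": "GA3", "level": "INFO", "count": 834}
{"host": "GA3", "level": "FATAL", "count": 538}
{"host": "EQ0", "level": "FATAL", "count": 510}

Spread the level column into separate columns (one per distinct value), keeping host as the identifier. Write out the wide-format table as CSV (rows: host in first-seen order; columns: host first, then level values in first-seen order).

host,INFO,FATAL
EQ0,235,510
GA3,834,538

Columns: host plus the 2 distinct level values (INFO, FATAL).
For example, row EQ0 column INFO takes count=235 from the long row (EQ0, INFO).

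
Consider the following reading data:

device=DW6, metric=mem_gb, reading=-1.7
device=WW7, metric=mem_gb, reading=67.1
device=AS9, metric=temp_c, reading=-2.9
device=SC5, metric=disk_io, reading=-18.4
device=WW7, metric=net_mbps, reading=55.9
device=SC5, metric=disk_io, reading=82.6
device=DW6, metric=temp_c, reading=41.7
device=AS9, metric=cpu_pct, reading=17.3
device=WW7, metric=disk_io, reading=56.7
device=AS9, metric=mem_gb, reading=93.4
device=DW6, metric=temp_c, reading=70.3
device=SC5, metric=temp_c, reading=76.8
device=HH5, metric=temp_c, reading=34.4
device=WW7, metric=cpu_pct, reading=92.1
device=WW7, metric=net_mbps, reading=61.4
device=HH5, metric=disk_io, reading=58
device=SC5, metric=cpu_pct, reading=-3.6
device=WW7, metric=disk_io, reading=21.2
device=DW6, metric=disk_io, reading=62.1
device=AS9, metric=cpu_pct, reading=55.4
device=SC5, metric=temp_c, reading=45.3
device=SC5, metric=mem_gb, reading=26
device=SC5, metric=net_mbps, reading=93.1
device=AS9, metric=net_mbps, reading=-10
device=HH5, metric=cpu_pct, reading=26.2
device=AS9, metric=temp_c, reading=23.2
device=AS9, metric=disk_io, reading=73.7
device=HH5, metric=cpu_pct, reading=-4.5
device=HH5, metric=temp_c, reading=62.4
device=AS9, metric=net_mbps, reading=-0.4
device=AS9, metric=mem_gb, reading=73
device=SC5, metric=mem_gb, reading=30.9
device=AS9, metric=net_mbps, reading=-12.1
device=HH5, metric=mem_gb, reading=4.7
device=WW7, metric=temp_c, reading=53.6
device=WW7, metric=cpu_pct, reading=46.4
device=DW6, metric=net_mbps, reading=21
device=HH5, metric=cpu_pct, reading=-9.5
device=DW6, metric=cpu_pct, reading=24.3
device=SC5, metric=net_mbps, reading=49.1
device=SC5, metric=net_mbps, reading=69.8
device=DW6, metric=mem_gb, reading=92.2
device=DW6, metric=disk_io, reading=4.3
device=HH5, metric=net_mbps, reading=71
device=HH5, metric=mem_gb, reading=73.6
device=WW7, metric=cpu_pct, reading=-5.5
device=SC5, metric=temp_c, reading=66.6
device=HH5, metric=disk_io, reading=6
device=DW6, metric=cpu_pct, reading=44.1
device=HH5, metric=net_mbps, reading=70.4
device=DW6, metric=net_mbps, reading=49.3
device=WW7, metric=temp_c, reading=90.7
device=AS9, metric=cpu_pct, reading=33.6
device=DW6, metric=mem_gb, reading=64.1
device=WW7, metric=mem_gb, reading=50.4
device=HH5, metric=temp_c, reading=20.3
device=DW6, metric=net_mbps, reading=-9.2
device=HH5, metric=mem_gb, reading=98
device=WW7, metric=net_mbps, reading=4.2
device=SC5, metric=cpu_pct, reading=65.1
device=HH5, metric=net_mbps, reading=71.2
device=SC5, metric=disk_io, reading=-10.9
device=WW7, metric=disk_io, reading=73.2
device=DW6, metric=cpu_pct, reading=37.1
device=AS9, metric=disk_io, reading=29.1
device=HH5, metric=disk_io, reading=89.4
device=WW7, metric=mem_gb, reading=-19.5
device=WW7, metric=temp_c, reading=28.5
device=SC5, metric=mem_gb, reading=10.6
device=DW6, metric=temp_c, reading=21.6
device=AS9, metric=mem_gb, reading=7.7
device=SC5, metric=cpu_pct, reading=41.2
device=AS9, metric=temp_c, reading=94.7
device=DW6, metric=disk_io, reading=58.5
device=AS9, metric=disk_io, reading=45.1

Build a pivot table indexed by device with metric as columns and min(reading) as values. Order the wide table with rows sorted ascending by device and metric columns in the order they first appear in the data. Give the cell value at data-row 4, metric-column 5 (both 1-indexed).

-3.6

With rows sorted ascending by device, row 4 is device=SC5. metric columns in first-appearance order: mem_gb, temp_c, disk_io, net_mbps, cpu_pct; column 5 is cpu_pct.
Long rows with device=SC5, metric=cpu_pct: min(-3.6, 65.1, 41.2) = -3.6.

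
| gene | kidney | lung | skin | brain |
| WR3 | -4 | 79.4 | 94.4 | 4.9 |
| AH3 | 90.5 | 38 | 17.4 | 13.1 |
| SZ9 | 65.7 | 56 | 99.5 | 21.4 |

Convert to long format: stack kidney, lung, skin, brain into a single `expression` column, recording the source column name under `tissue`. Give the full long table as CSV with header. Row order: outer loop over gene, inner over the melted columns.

gene,tissue,expression
WR3,kidney,-4
WR3,lung,79.4
WR3,skin,94.4
WR3,brain,4.9
AH3,kidney,90.5
AH3,lung,38
AH3,skin,17.4
AH3,brain,13.1
SZ9,kidney,65.7
SZ9,lung,56
SZ9,skin,99.5
SZ9,brain,21.4

Each (gene, column) pair becomes one row: 3 × 4 = 12 rows.
For example, (WR3, kidney) → expression=-4.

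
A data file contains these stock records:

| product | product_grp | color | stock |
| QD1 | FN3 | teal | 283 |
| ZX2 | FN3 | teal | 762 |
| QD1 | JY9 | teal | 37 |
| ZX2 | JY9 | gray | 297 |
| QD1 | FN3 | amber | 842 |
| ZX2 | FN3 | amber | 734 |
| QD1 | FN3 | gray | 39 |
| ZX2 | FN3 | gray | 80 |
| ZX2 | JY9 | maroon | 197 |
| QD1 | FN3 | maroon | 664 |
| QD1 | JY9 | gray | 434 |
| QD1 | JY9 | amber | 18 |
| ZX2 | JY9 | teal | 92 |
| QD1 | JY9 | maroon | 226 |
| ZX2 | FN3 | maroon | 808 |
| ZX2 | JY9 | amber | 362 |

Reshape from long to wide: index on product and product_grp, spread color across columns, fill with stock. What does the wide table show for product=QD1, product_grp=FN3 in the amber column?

Wide layout: rows indexed by product and product_grp, columns are the 4 distinct color values (teal, gray, amber, maroon).
Cell (product=QD1, product_grp=FN3, color=amber) draws from the long row where product=QD1, product_grp=FN3 and color=amber, which has stock=842.

842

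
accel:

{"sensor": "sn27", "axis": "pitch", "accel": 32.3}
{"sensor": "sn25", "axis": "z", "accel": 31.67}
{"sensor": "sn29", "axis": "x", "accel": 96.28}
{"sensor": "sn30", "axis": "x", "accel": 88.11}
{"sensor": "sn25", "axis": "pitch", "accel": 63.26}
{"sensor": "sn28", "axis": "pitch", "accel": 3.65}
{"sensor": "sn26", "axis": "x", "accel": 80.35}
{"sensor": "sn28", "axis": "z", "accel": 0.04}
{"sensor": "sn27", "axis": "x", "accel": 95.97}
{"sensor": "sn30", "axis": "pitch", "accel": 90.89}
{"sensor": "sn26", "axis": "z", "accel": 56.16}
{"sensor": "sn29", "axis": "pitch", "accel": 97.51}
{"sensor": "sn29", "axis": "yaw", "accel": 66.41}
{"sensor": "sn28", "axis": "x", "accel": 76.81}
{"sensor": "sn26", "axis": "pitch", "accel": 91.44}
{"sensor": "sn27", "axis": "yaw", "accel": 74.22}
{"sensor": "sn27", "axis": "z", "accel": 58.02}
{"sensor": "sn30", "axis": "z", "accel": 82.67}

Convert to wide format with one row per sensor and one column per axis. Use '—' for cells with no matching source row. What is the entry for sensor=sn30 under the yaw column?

—

No long-format row has sensor=sn30 and axis=yaw, so the cell is —.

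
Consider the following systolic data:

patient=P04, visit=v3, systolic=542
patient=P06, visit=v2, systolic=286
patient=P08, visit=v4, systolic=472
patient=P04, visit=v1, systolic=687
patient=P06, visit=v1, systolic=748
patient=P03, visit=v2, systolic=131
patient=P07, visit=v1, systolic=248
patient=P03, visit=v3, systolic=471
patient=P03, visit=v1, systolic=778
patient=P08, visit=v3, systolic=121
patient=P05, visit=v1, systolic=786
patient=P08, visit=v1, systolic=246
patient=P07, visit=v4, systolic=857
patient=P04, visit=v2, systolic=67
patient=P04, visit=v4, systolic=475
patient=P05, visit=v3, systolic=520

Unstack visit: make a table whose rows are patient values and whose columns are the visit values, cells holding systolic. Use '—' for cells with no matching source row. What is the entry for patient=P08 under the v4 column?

472

The long row with patient=P08, visit=v4 has systolic=472.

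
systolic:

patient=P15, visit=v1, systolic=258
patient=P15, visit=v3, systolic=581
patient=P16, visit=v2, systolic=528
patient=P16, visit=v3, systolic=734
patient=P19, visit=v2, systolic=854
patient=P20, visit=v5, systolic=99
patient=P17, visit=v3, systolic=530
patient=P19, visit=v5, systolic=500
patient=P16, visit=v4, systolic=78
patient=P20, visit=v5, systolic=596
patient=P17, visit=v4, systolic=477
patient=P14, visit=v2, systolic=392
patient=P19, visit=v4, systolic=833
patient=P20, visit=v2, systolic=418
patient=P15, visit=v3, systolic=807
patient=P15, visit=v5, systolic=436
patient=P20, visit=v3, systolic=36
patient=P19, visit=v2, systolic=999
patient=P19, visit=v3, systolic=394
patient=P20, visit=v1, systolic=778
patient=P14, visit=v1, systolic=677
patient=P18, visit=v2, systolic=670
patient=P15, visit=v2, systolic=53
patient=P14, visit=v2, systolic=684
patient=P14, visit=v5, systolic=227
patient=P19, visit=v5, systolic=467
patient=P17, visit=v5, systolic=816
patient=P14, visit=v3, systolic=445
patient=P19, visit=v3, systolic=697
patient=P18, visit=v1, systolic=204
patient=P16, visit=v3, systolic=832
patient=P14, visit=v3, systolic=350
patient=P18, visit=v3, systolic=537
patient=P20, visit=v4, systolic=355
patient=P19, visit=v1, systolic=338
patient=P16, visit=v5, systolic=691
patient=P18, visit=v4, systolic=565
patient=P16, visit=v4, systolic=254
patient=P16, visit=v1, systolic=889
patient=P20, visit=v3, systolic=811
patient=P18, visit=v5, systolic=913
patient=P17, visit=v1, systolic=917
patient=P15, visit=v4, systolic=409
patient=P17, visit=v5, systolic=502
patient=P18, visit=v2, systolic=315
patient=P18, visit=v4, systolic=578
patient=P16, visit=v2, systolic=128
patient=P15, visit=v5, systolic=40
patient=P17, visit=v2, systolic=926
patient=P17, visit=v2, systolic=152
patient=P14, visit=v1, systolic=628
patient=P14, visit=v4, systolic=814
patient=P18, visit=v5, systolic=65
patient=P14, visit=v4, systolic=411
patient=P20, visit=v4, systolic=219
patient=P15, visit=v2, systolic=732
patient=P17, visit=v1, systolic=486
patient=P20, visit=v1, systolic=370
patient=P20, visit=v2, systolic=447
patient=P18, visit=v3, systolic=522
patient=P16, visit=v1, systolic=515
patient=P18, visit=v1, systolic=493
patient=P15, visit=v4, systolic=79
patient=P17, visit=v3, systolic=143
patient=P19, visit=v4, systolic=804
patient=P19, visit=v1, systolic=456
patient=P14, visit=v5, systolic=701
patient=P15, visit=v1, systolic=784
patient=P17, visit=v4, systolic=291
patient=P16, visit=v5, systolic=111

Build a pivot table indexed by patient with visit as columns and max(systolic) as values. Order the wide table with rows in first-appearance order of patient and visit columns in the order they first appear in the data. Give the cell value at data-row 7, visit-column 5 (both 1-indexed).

578

With rows in first-appearance order of patient, row 7 is patient=P18. visit columns in first-appearance order: v1, v3, v2, v5, v4; column 5 is v4.
Long rows with patient=P18, visit=v4: max(565, 578) = 578.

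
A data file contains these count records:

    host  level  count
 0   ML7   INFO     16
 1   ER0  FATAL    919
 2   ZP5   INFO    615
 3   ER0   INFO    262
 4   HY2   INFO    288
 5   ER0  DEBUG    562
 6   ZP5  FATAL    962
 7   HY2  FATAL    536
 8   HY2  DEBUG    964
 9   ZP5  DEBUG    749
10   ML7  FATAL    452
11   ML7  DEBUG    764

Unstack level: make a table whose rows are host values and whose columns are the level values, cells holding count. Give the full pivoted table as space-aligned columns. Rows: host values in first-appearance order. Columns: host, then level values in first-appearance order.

Columns: host plus the 3 distinct level values (INFO, FATAL, DEBUG).
For example, row ML7 column INFO takes count=16 from the long row (ML7, INFO).

host  INFO  FATAL  DEBUG
ML7   16    452    764  
ER0   262   919    562  
ZP5   615   962    749  
HY2   288   536    964  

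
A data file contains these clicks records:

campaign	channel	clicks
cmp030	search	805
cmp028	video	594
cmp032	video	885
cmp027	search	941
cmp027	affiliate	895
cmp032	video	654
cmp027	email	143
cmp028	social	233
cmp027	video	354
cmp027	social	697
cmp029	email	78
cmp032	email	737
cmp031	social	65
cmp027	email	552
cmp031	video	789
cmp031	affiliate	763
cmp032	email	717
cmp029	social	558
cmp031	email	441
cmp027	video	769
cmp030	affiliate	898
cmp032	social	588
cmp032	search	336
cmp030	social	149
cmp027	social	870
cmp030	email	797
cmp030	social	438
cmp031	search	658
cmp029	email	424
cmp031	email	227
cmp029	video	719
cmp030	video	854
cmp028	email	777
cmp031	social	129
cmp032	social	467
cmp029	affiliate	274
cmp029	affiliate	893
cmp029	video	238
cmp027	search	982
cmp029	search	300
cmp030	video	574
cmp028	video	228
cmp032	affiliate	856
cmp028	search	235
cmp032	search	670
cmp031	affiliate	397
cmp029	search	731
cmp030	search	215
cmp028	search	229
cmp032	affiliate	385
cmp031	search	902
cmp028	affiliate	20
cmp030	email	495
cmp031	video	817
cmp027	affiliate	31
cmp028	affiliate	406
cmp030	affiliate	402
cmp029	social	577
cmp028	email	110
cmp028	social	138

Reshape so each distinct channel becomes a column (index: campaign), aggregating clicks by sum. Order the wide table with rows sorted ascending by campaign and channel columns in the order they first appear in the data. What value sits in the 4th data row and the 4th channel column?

1292

With rows sorted ascending by campaign, row 4 is campaign=cmp030. channel columns in first-appearance order: search, video, affiliate, email, social; column 4 is email.
Long rows with campaign=cmp030, channel=email: 797 + 495 = 1292.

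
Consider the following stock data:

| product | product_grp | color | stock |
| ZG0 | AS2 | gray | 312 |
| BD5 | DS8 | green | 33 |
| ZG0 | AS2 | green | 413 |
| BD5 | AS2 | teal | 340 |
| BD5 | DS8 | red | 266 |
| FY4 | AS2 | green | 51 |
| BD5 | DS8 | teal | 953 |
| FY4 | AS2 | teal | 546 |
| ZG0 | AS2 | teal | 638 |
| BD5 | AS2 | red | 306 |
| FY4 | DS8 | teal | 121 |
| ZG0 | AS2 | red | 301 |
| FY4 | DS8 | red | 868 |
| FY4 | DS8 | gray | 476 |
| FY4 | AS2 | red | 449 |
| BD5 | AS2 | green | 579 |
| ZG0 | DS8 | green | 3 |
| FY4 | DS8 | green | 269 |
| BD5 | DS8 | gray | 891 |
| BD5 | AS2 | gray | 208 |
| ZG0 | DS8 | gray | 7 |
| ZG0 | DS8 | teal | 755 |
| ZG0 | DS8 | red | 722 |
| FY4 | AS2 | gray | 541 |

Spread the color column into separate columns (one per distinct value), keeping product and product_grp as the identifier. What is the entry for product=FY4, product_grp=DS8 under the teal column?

121

Wide layout: rows indexed by product and product_grp, columns are the 4 distinct color values (gray, green, teal, red).
Cell (product=FY4, product_grp=DS8, color=teal) draws from the long row where product=FY4, product_grp=DS8 and color=teal, which has stock=121.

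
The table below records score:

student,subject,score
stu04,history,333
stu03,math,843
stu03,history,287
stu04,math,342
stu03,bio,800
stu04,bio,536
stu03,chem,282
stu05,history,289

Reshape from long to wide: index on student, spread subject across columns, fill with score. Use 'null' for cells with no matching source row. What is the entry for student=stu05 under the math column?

No long-format row has student=stu05 and subject=math, so the cell is null.

null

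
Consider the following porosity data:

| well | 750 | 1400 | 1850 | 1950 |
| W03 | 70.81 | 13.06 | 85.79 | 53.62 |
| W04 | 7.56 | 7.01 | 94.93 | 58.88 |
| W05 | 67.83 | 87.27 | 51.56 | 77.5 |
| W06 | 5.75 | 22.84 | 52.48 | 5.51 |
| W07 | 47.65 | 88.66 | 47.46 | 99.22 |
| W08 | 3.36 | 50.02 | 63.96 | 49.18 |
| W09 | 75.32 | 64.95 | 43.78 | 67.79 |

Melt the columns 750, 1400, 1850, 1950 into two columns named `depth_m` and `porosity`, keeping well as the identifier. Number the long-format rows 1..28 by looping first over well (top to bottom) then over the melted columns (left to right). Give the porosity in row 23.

63.96

28 rows total (7 × 4). Row 23: index ⌊(23-1)/4⌋ = 5 into well → W08; (23-1) mod 4 = 2 into the melted columns → 1850.
So row 23 is (W08, 1850, 63.96); porosity = 63.96.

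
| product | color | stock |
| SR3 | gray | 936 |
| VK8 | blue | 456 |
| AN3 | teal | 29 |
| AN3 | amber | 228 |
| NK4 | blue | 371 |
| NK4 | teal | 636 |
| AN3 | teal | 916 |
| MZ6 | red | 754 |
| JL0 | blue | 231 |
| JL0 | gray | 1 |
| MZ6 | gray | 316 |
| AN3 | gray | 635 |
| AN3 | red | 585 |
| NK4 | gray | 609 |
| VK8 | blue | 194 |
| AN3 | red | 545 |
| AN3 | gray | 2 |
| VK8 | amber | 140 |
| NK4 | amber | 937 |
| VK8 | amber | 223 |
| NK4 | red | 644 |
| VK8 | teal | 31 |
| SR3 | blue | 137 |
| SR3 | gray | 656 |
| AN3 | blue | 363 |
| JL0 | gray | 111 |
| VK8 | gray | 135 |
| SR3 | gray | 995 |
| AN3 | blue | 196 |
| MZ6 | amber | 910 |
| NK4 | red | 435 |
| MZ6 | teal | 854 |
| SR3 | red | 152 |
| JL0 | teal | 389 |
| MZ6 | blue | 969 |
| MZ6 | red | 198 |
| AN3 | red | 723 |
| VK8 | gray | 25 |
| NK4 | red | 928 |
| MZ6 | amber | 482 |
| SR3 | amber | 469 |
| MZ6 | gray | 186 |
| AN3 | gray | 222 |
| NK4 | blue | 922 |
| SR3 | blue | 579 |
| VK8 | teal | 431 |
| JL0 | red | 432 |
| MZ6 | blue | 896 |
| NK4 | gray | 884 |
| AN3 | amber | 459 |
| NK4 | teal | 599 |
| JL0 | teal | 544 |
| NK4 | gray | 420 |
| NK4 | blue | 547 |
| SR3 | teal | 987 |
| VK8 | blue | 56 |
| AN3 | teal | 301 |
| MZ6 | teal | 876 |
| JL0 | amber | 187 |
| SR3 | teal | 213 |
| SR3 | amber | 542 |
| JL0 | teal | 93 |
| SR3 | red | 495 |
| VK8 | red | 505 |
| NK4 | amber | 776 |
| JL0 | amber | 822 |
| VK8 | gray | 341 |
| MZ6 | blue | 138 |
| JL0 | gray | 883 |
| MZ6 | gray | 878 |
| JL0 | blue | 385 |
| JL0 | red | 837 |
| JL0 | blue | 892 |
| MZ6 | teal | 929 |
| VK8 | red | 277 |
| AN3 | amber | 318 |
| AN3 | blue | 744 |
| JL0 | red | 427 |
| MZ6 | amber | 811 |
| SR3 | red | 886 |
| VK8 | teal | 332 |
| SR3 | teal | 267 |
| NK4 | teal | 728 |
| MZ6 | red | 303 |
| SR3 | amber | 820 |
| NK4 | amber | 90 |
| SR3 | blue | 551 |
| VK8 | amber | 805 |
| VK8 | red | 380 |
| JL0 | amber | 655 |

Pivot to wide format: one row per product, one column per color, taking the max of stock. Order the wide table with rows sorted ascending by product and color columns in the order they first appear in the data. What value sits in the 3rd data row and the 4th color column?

910

With rows sorted ascending by product, row 3 is product=MZ6. color columns in first-appearance order: gray, blue, teal, amber, red; column 4 is amber.
Long rows with product=MZ6, color=amber: max(910, 482, 811) = 910.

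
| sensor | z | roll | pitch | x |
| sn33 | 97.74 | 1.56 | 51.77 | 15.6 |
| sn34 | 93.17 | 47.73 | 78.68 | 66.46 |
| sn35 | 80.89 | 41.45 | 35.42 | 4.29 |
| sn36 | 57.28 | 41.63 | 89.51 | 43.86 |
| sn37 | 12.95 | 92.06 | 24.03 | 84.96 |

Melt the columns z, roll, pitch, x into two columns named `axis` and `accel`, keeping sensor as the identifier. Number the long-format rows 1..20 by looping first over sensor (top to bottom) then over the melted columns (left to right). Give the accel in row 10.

20 rows total (5 × 4). Row 10: index ⌊(10-1)/4⌋ = 2 into sensor → sn35; (10-1) mod 4 = 1 into the melted columns → roll.
So row 10 is (sn35, roll, 41.45); accel = 41.45.

41.45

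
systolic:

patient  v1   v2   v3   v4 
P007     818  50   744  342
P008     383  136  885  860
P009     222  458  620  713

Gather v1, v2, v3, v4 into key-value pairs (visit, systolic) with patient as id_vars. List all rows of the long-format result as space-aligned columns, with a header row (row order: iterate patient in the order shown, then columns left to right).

Each (patient, column) pair becomes one row: 3 × 4 = 12 rows.
For example, (P007, v1) → systolic=818.

patient  visit  systolic
P007     v1     818     
P007     v2     50      
P007     v3     744     
P007     v4     342     
P008     v1     383     
P008     v2     136     
P008     v3     885     
P008     v4     860     
P009     v1     222     
P009     v2     458     
P009     v3     620     
P009     v4     713     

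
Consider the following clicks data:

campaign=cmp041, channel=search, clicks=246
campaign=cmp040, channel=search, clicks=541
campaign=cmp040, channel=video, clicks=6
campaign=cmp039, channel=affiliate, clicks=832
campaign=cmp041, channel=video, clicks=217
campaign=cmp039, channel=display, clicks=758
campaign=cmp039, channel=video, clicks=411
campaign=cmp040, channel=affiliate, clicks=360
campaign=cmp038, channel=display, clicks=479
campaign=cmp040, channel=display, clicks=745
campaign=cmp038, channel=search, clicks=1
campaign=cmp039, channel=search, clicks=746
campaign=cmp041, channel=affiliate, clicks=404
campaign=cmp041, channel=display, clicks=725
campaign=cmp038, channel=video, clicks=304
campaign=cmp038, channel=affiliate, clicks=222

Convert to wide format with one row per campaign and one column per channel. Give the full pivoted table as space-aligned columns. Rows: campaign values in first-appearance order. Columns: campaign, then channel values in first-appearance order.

campaign  search  video  affiliate  display
cmp041    246     217    404        725    
cmp040    541     6      360        745    
cmp039    746     411    832        758    
cmp038    1       304    222        479    

Columns: campaign plus the 4 distinct channel values (search, video, affiliate, display).
For example, row cmp041 column search takes clicks=246 from the long row (cmp041, search).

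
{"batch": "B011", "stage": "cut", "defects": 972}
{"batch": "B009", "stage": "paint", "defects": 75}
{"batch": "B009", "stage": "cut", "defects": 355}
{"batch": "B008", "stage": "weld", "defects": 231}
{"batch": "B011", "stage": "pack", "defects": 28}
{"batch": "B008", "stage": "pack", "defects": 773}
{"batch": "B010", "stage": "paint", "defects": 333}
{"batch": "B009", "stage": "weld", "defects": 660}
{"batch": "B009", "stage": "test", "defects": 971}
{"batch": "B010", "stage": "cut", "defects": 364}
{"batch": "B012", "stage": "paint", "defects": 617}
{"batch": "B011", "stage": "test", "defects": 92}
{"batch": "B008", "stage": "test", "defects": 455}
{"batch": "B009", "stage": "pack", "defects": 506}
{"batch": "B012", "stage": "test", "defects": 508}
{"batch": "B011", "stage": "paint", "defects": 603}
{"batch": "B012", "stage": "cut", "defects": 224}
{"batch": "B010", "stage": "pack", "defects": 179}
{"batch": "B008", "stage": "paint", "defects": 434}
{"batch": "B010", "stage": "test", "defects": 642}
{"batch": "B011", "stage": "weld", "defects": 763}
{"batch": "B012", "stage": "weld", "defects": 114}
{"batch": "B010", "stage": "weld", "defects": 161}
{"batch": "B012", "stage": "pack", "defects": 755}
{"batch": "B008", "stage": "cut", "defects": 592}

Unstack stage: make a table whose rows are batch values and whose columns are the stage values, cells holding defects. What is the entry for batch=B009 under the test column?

971

Wide layout: rows indexed by batch, columns are the 5 distinct stage values (cut, paint, weld, pack, test).
Cell (batch=B009, stage=test) draws from the long row where batch=B009 and stage=test, which has defects=971.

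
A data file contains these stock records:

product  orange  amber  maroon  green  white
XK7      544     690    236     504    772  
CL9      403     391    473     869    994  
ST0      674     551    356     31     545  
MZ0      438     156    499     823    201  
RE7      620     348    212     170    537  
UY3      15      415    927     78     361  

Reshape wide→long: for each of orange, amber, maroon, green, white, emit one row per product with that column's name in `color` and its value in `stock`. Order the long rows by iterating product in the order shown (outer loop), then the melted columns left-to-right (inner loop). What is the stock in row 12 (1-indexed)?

551

30 rows total (6 × 5). Row 12: index ⌊(12-1)/5⌋ = 2 into product → ST0; (12-1) mod 5 = 1 into the melted columns → amber.
So row 12 is (ST0, amber, 551); stock = 551.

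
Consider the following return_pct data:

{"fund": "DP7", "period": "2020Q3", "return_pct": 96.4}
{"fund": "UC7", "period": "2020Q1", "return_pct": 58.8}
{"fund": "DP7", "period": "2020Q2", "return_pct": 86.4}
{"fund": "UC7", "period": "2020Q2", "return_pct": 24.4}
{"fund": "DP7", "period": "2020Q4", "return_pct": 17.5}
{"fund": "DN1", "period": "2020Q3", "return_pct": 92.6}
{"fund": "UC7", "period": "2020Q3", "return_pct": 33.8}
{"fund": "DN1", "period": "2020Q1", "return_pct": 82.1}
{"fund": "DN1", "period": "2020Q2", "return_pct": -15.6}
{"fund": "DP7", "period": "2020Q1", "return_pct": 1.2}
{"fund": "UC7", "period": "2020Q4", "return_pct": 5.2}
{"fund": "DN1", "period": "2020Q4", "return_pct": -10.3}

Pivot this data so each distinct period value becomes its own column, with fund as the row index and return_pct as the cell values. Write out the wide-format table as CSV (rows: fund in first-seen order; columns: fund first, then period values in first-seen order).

fund,2020Q3,2020Q1,2020Q2,2020Q4
DP7,96.4,1.2,86.4,17.5
UC7,33.8,58.8,24.4,5.2
DN1,92.6,82.1,-15.6,-10.3

Columns: fund plus the 4 distinct period values (2020Q3, 2020Q1, 2020Q2, 2020Q4).
For example, row DP7 column 2020Q3 takes return_pct=96.4 from the long row (DP7, 2020Q3).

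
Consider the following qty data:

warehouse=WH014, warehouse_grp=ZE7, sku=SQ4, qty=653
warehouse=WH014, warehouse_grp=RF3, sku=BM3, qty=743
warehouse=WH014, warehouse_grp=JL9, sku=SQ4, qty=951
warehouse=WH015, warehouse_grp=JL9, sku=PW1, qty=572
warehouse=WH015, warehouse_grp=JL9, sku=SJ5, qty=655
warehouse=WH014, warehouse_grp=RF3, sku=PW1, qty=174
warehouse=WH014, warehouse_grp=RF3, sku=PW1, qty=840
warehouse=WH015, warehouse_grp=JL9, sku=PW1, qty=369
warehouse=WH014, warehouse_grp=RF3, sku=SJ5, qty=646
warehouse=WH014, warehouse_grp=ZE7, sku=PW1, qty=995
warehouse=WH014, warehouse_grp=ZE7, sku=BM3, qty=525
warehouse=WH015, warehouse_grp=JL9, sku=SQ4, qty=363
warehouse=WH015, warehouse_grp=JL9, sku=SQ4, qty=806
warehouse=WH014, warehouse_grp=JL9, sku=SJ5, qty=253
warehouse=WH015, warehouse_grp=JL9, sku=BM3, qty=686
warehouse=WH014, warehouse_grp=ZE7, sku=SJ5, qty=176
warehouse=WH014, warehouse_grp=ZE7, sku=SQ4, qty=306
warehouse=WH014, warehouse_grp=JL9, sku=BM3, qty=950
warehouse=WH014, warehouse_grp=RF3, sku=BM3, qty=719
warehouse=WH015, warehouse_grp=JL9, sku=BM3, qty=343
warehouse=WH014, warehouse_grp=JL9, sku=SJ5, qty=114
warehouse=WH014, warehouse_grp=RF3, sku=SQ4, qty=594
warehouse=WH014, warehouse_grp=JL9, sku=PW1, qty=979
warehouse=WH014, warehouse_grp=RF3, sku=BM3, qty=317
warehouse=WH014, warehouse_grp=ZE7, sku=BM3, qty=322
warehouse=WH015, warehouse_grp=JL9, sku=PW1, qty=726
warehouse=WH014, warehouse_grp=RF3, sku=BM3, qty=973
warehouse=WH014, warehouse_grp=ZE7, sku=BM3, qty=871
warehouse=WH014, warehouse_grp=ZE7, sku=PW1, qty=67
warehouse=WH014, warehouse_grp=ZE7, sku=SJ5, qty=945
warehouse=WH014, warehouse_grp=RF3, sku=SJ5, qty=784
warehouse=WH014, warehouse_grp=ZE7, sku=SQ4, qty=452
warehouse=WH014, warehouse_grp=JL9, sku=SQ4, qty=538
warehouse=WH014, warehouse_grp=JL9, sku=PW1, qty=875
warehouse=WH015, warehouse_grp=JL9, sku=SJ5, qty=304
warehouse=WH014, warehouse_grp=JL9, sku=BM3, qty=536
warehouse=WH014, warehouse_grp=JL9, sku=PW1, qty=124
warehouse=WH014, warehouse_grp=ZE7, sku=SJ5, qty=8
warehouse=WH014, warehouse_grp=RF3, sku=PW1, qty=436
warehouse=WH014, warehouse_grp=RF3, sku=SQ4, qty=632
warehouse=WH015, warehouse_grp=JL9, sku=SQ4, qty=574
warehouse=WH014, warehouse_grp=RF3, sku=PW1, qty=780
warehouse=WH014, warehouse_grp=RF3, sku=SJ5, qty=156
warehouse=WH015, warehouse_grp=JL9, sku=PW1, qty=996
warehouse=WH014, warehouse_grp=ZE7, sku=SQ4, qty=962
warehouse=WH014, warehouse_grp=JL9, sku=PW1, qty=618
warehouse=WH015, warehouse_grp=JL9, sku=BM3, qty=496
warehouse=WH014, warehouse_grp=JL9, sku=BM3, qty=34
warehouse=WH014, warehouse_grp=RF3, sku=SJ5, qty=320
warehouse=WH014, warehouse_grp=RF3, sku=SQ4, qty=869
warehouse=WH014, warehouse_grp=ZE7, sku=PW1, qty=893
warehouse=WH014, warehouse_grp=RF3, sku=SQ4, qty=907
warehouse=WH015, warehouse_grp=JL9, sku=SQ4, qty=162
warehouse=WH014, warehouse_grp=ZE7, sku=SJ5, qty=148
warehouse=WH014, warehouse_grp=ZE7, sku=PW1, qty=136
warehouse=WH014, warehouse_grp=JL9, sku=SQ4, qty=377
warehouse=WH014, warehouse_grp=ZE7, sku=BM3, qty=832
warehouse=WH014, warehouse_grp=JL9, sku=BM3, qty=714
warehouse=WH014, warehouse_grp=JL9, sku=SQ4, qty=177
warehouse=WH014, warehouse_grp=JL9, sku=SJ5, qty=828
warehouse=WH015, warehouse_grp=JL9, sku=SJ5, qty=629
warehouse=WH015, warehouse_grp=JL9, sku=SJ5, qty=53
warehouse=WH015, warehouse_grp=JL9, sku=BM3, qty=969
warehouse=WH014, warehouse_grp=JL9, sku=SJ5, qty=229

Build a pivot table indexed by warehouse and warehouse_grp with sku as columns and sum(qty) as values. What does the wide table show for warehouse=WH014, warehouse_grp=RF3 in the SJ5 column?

1906

Rows with warehouse=WH014, warehouse_grp=RF3 and sku=SJ5: qty values are 646, 784, 156, 320.
646 + 784 + 156 + 320 = 1906.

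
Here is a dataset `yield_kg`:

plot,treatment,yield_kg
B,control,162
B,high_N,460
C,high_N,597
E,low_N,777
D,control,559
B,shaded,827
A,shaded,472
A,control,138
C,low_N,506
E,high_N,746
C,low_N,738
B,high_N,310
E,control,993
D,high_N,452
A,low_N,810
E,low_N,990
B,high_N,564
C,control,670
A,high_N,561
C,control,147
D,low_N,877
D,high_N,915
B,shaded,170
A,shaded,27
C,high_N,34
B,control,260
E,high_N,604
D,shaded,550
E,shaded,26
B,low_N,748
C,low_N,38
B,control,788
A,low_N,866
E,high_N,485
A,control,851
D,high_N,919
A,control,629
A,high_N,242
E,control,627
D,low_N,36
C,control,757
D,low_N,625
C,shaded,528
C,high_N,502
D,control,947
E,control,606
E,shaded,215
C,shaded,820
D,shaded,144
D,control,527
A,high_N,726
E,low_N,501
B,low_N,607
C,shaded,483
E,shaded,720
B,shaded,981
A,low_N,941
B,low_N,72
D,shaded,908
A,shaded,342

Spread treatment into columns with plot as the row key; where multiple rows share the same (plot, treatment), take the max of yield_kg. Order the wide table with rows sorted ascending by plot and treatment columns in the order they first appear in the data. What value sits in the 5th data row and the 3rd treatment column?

990

With rows sorted ascending by plot, row 5 is plot=E. treatment columns in first-appearance order: control, high_N, low_N, shaded; column 3 is low_N.
Long rows with plot=E, treatment=low_N: max(777, 990, 501) = 990.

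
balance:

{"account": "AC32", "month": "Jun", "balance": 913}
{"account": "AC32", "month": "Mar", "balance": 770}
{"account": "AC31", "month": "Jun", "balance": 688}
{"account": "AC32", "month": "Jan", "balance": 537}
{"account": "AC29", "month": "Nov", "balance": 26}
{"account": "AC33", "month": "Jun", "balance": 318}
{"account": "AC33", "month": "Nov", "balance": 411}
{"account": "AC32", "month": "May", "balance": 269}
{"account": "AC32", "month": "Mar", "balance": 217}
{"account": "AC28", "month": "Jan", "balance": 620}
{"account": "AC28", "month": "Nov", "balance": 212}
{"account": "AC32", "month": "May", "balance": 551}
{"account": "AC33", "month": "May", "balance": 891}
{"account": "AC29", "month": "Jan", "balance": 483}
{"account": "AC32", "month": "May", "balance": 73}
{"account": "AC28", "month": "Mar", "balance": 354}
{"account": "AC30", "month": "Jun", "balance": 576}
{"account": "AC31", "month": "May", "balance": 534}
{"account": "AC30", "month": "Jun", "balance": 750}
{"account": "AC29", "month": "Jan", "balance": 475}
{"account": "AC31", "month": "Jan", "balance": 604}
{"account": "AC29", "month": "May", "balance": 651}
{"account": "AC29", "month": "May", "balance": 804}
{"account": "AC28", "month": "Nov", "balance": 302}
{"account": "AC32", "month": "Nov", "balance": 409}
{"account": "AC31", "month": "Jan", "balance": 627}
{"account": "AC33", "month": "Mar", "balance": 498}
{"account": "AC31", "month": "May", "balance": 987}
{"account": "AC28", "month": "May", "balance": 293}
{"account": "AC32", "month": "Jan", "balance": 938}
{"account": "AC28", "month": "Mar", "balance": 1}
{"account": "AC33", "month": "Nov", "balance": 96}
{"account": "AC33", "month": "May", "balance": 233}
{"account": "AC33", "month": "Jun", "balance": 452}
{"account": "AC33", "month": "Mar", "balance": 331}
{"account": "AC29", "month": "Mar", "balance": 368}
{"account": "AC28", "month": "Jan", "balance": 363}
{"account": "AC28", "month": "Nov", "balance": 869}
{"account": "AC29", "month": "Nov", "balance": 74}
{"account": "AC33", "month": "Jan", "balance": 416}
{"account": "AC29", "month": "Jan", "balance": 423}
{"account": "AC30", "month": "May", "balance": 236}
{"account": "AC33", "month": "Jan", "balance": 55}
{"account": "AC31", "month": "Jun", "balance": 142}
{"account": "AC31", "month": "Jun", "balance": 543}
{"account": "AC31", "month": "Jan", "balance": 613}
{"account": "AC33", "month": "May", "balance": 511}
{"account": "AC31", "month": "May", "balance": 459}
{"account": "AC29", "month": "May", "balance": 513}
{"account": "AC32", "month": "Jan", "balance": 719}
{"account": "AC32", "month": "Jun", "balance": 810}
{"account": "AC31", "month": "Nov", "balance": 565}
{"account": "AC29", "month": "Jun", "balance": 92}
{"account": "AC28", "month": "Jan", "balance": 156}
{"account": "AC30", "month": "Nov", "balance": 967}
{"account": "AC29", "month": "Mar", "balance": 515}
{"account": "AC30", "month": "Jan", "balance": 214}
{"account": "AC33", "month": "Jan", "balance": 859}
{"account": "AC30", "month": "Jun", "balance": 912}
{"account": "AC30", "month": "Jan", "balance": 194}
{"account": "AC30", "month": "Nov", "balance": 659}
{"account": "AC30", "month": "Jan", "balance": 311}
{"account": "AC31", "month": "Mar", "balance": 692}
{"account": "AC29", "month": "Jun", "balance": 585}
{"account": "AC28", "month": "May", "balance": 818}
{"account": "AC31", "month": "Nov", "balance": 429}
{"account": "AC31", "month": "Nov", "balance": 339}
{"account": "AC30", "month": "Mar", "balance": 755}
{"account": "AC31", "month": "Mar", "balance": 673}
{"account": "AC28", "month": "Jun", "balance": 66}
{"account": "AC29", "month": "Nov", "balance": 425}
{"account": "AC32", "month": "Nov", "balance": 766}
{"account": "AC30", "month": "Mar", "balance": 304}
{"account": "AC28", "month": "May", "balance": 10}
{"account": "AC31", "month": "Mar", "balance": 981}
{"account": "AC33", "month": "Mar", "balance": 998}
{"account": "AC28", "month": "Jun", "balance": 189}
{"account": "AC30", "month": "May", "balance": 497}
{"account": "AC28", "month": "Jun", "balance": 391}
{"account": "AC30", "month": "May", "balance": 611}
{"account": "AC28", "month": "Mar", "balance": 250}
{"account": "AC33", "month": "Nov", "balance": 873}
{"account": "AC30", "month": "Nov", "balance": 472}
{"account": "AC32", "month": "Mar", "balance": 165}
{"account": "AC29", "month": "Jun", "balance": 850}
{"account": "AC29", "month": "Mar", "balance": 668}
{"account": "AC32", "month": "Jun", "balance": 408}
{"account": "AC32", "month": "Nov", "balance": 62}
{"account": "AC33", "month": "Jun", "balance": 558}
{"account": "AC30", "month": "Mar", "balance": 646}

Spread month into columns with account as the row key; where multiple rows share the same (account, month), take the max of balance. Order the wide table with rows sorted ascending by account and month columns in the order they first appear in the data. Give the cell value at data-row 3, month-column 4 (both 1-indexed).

967

With rows sorted ascending by account, row 3 is account=AC30. month columns in first-appearance order: Jun, Mar, Jan, Nov, May; column 4 is Nov.
Long rows with account=AC30, month=Nov: max(967, 659, 472) = 967.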